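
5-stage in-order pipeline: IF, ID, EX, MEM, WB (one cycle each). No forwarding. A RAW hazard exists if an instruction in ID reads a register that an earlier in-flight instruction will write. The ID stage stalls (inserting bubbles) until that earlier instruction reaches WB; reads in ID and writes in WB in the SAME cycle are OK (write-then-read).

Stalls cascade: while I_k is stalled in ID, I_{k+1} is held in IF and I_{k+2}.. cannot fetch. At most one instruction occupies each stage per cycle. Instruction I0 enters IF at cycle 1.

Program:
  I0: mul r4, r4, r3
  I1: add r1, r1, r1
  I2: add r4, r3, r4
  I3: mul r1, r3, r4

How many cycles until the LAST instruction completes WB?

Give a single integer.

Answer: 11

Derivation:
I0 mul r4 <- r4,r3: IF@1 ID@2 stall=0 (-) EX@3 MEM@4 WB@5
I1 add r1 <- r1,r1: IF@2 ID@3 stall=0 (-) EX@4 MEM@5 WB@6
I2 add r4 <- r3,r4: IF@3 ID@4 stall=1 (RAW on I0.r4 (WB@5)) EX@6 MEM@7 WB@8
I3 mul r1 <- r3,r4: IF@4 ID@6 stall=2 (RAW on I2.r4 (WB@8)) EX@9 MEM@10 WB@11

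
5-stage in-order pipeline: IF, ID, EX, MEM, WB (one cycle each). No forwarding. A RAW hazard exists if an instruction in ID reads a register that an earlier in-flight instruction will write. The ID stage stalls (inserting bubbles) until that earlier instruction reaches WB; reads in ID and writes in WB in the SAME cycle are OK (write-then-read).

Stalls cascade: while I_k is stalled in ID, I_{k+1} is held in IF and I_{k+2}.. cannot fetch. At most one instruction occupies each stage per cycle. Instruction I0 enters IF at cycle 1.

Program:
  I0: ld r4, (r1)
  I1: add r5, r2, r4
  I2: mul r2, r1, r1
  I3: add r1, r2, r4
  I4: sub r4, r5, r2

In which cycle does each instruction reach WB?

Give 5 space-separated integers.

Answer: 5 8 9 12 13

Derivation:
I0 ld r4 <- r1: IF@1 ID@2 stall=0 (-) EX@3 MEM@4 WB@5
I1 add r5 <- r2,r4: IF@2 ID@3 stall=2 (RAW on I0.r4 (WB@5)) EX@6 MEM@7 WB@8
I2 mul r2 <- r1,r1: IF@3 ID@6 stall=0 (-) EX@7 MEM@8 WB@9
I3 add r1 <- r2,r4: IF@6 ID@7 stall=2 (RAW on I2.r2 (WB@9)) EX@10 MEM@11 WB@12
I4 sub r4 <- r5,r2: IF@7 ID@10 stall=0 (-) EX@11 MEM@12 WB@13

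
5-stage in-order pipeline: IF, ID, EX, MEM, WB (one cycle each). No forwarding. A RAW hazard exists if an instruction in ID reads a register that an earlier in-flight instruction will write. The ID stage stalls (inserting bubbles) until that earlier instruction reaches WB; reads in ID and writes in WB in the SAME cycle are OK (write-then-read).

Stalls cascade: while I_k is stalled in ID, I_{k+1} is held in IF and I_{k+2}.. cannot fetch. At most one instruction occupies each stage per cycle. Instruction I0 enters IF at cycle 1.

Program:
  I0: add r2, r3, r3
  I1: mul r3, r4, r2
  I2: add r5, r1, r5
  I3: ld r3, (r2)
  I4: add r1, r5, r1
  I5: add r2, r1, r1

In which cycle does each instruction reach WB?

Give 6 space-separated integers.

Answer: 5 8 9 10 12 15

Derivation:
I0 add r2 <- r3,r3: IF@1 ID@2 stall=0 (-) EX@3 MEM@4 WB@5
I1 mul r3 <- r4,r2: IF@2 ID@3 stall=2 (RAW on I0.r2 (WB@5)) EX@6 MEM@7 WB@8
I2 add r5 <- r1,r5: IF@3 ID@6 stall=0 (-) EX@7 MEM@8 WB@9
I3 ld r3 <- r2: IF@6 ID@7 stall=0 (-) EX@8 MEM@9 WB@10
I4 add r1 <- r5,r1: IF@7 ID@8 stall=1 (RAW on I2.r5 (WB@9)) EX@10 MEM@11 WB@12
I5 add r2 <- r1,r1: IF@8 ID@10 stall=2 (RAW on I4.r1 (WB@12)) EX@13 MEM@14 WB@15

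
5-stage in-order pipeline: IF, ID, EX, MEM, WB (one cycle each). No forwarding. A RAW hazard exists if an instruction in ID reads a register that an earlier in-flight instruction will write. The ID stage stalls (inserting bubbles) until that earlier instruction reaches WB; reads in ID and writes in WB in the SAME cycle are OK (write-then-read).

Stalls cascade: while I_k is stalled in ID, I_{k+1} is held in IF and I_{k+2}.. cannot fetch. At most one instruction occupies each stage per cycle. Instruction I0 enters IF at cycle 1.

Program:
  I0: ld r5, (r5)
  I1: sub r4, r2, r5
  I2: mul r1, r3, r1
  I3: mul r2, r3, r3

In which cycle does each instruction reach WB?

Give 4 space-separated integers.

Answer: 5 8 9 10

Derivation:
I0 ld r5 <- r5: IF@1 ID@2 stall=0 (-) EX@3 MEM@4 WB@5
I1 sub r4 <- r2,r5: IF@2 ID@3 stall=2 (RAW on I0.r5 (WB@5)) EX@6 MEM@7 WB@8
I2 mul r1 <- r3,r1: IF@3 ID@6 stall=0 (-) EX@7 MEM@8 WB@9
I3 mul r2 <- r3,r3: IF@6 ID@7 stall=0 (-) EX@8 MEM@9 WB@10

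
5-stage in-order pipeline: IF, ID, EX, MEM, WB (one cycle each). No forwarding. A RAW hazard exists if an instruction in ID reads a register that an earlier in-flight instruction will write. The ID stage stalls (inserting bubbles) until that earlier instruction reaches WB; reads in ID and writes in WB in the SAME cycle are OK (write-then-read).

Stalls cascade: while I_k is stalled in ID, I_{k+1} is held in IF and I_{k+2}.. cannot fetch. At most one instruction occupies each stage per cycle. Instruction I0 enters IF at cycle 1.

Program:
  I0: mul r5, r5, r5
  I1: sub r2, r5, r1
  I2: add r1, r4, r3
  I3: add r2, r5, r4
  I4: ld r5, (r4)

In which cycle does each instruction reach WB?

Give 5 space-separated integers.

Answer: 5 8 9 10 11

Derivation:
I0 mul r5 <- r5,r5: IF@1 ID@2 stall=0 (-) EX@3 MEM@4 WB@5
I1 sub r2 <- r5,r1: IF@2 ID@3 stall=2 (RAW on I0.r5 (WB@5)) EX@6 MEM@7 WB@8
I2 add r1 <- r4,r3: IF@3 ID@6 stall=0 (-) EX@7 MEM@8 WB@9
I3 add r2 <- r5,r4: IF@6 ID@7 stall=0 (-) EX@8 MEM@9 WB@10
I4 ld r5 <- r4: IF@7 ID@8 stall=0 (-) EX@9 MEM@10 WB@11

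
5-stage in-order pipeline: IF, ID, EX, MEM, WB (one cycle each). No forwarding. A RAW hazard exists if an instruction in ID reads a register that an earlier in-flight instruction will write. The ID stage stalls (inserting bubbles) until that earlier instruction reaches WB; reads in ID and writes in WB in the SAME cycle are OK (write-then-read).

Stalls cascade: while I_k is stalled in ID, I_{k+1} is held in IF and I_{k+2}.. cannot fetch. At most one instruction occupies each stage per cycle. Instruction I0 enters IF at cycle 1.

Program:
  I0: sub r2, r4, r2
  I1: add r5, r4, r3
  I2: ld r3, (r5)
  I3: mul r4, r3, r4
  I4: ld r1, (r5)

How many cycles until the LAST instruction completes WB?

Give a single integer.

I0 sub r2 <- r4,r2: IF@1 ID@2 stall=0 (-) EX@3 MEM@4 WB@5
I1 add r5 <- r4,r3: IF@2 ID@3 stall=0 (-) EX@4 MEM@5 WB@6
I2 ld r3 <- r5: IF@3 ID@4 stall=2 (RAW on I1.r5 (WB@6)) EX@7 MEM@8 WB@9
I3 mul r4 <- r3,r4: IF@4 ID@7 stall=2 (RAW on I2.r3 (WB@9)) EX@10 MEM@11 WB@12
I4 ld r1 <- r5: IF@7 ID@10 stall=0 (-) EX@11 MEM@12 WB@13

Answer: 13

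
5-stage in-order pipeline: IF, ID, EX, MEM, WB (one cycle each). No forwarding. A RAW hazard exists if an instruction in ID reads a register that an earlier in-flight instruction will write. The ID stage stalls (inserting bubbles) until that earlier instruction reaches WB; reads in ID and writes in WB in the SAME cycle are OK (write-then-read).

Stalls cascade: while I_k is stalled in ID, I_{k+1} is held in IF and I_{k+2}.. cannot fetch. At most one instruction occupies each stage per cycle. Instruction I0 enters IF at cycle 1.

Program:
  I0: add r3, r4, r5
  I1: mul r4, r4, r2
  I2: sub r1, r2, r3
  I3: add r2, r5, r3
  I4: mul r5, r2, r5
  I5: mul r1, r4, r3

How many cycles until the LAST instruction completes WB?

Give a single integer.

Answer: 13

Derivation:
I0 add r3 <- r4,r5: IF@1 ID@2 stall=0 (-) EX@3 MEM@4 WB@5
I1 mul r4 <- r4,r2: IF@2 ID@3 stall=0 (-) EX@4 MEM@5 WB@6
I2 sub r1 <- r2,r3: IF@3 ID@4 stall=1 (RAW on I0.r3 (WB@5)) EX@6 MEM@7 WB@8
I3 add r2 <- r5,r3: IF@4 ID@6 stall=0 (-) EX@7 MEM@8 WB@9
I4 mul r5 <- r2,r5: IF@6 ID@7 stall=2 (RAW on I3.r2 (WB@9)) EX@10 MEM@11 WB@12
I5 mul r1 <- r4,r3: IF@7 ID@10 stall=0 (-) EX@11 MEM@12 WB@13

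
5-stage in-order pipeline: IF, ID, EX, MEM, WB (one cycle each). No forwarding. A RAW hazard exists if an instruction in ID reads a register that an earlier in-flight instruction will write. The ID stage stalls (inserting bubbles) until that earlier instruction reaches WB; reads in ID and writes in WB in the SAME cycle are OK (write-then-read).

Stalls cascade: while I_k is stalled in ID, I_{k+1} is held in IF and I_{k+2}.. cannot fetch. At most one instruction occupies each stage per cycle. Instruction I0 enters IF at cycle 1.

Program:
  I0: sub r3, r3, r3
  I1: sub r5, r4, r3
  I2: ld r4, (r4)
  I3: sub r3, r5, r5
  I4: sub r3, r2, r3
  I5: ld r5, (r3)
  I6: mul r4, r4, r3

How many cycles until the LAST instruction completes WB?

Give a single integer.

Answer: 18

Derivation:
I0 sub r3 <- r3,r3: IF@1 ID@2 stall=0 (-) EX@3 MEM@4 WB@5
I1 sub r5 <- r4,r3: IF@2 ID@3 stall=2 (RAW on I0.r3 (WB@5)) EX@6 MEM@7 WB@8
I2 ld r4 <- r4: IF@3 ID@6 stall=0 (-) EX@7 MEM@8 WB@9
I3 sub r3 <- r5,r5: IF@6 ID@7 stall=1 (RAW on I1.r5 (WB@8)) EX@9 MEM@10 WB@11
I4 sub r3 <- r2,r3: IF@7 ID@9 stall=2 (RAW on I3.r3 (WB@11)) EX@12 MEM@13 WB@14
I5 ld r5 <- r3: IF@9 ID@12 stall=2 (RAW on I4.r3 (WB@14)) EX@15 MEM@16 WB@17
I6 mul r4 <- r4,r3: IF@12 ID@15 stall=0 (-) EX@16 MEM@17 WB@18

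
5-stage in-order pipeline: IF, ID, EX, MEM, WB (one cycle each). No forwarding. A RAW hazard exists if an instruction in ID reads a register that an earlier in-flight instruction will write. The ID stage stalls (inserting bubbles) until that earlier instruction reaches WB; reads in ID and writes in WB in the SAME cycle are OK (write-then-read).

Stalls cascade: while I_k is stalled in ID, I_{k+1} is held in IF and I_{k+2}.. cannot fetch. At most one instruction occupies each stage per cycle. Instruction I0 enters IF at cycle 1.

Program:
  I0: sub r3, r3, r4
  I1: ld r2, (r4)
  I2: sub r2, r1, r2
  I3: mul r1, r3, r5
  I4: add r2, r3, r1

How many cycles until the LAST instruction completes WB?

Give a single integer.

Answer: 13

Derivation:
I0 sub r3 <- r3,r4: IF@1 ID@2 stall=0 (-) EX@3 MEM@4 WB@5
I1 ld r2 <- r4: IF@2 ID@3 stall=0 (-) EX@4 MEM@5 WB@6
I2 sub r2 <- r1,r2: IF@3 ID@4 stall=2 (RAW on I1.r2 (WB@6)) EX@7 MEM@8 WB@9
I3 mul r1 <- r3,r5: IF@4 ID@7 stall=0 (-) EX@8 MEM@9 WB@10
I4 add r2 <- r3,r1: IF@7 ID@8 stall=2 (RAW on I3.r1 (WB@10)) EX@11 MEM@12 WB@13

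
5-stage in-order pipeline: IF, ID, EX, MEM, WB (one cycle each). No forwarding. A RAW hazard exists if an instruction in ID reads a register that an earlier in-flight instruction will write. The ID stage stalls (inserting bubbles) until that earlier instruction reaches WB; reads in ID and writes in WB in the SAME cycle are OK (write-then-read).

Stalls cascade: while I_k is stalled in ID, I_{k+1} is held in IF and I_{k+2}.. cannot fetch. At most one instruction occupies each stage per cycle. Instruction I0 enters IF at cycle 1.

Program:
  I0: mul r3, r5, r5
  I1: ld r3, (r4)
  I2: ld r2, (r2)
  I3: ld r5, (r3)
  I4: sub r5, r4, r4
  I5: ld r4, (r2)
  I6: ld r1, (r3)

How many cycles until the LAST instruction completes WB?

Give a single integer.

I0 mul r3 <- r5,r5: IF@1 ID@2 stall=0 (-) EX@3 MEM@4 WB@5
I1 ld r3 <- r4: IF@2 ID@3 stall=0 (-) EX@4 MEM@5 WB@6
I2 ld r2 <- r2: IF@3 ID@4 stall=0 (-) EX@5 MEM@6 WB@7
I3 ld r5 <- r3: IF@4 ID@5 stall=1 (RAW on I1.r3 (WB@6)) EX@7 MEM@8 WB@9
I4 sub r5 <- r4,r4: IF@5 ID@7 stall=0 (-) EX@8 MEM@9 WB@10
I5 ld r4 <- r2: IF@7 ID@8 stall=0 (-) EX@9 MEM@10 WB@11
I6 ld r1 <- r3: IF@8 ID@9 stall=0 (-) EX@10 MEM@11 WB@12

Answer: 12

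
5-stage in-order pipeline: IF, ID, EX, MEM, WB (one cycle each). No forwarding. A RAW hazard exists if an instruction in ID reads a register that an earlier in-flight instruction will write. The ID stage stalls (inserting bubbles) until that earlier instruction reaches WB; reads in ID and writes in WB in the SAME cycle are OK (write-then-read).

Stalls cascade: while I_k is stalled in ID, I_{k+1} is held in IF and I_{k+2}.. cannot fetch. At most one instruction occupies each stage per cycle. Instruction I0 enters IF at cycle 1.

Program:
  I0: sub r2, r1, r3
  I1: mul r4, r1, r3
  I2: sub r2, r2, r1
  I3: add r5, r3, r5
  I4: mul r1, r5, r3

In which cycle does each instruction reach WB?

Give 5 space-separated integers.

I0 sub r2 <- r1,r3: IF@1 ID@2 stall=0 (-) EX@3 MEM@4 WB@5
I1 mul r4 <- r1,r3: IF@2 ID@3 stall=0 (-) EX@4 MEM@5 WB@6
I2 sub r2 <- r2,r1: IF@3 ID@4 stall=1 (RAW on I0.r2 (WB@5)) EX@6 MEM@7 WB@8
I3 add r5 <- r3,r5: IF@4 ID@6 stall=0 (-) EX@7 MEM@8 WB@9
I4 mul r1 <- r5,r3: IF@6 ID@7 stall=2 (RAW on I3.r5 (WB@9)) EX@10 MEM@11 WB@12

Answer: 5 6 8 9 12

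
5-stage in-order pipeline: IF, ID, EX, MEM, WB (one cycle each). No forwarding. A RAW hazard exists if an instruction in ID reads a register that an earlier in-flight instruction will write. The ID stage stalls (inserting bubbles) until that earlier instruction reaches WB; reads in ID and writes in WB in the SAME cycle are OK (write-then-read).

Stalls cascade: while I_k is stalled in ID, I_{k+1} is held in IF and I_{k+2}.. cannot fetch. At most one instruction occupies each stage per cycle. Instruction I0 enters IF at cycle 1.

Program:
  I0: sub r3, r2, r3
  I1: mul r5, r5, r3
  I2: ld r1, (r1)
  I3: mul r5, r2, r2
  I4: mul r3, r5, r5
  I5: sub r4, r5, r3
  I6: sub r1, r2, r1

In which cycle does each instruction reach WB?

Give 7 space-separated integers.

Answer: 5 8 9 10 13 16 17

Derivation:
I0 sub r3 <- r2,r3: IF@1 ID@2 stall=0 (-) EX@3 MEM@4 WB@5
I1 mul r5 <- r5,r3: IF@2 ID@3 stall=2 (RAW on I0.r3 (WB@5)) EX@6 MEM@7 WB@8
I2 ld r1 <- r1: IF@3 ID@6 stall=0 (-) EX@7 MEM@8 WB@9
I3 mul r5 <- r2,r2: IF@6 ID@7 stall=0 (-) EX@8 MEM@9 WB@10
I4 mul r3 <- r5,r5: IF@7 ID@8 stall=2 (RAW on I3.r5 (WB@10)) EX@11 MEM@12 WB@13
I5 sub r4 <- r5,r3: IF@8 ID@11 stall=2 (RAW on I4.r3 (WB@13)) EX@14 MEM@15 WB@16
I6 sub r1 <- r2,r1: IF@11 ID@14 stall=0 (-) EX@15 MEM@16 WB@17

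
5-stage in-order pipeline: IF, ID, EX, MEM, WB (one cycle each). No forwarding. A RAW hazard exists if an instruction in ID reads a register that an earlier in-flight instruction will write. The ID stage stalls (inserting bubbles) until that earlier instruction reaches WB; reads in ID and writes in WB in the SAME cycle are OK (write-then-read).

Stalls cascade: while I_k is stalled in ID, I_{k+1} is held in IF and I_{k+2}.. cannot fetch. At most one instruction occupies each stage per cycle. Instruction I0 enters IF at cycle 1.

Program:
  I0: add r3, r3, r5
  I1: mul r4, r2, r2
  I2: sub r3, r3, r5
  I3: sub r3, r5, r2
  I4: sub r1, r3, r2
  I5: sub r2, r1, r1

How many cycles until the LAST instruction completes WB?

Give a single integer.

I0 add r3 <- r3,r5: IF@1 ID@2 stall=0 (-) EX@3 MEM@4 WB@5
I1 mul r4 <- r2,r2: IF@2 ID@3 stall=0 (-) EX@4 MEM@5 WB@6
I2 sub r3 <- r3,r5: IF@3 ID@4 stall=1 (RAW on I0.r3 (WB@5)) EX@6 MEM@7 WB@8
I3 sub r3 <- r5,r2: IF@4 ID@6 stall=0 (-) EX@7 MEM@8 WB@9
I4 sub r1 <- r3,r2: IF@6 ID@7 stall=2 (RAW on I3.r3 (WB@9)) EX@10 MEM@11 WB@12
I5 sub r2 <- r1,r1: IF@7 ID@10 stall=2 (RAW on I4.r1 (WB@12)) EX@13 MEM@14 WB@15

Answer: 15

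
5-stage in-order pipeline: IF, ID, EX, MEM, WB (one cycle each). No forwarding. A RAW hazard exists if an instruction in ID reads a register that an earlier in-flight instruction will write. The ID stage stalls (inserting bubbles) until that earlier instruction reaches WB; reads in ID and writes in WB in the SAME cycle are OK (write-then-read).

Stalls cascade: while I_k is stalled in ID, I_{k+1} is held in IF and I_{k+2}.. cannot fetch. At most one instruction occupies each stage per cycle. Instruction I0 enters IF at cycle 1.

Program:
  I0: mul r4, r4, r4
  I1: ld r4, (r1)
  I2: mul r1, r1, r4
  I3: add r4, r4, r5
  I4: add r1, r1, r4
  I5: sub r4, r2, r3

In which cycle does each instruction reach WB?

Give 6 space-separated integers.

I0 mul r4 <- r4,r4: IF@1 ID@2 stall=0 (-) EX@3 MEM@4 WB@5
I1 ld r4 <- r1: IF@2 ID@3 stall=0 (-) EX@4 MEM@5 WB@6
I2 mul r1 <- r1,r4: IF@3 ID@4 stall=2 (RAW on I1.r4 (WB@6)) EX@7 MEM@8 WB@9
I3 add r4 <- r4,r5: IF@4 ID@7 stall=0 (-) EX@8 MEM@9 WB@10
I4 add r1 <- r1,r4: IF@7 ID@8 stall=2 (RAW on I3.r4 (WB@10)) EX@11 MEM@12 WB@13
I5 sub r4 <- r2,r3: IF@8 ID@11 stall=0 (-) EX@12 MEM@13 WB@14

Answer: 5 6 9 10 13 14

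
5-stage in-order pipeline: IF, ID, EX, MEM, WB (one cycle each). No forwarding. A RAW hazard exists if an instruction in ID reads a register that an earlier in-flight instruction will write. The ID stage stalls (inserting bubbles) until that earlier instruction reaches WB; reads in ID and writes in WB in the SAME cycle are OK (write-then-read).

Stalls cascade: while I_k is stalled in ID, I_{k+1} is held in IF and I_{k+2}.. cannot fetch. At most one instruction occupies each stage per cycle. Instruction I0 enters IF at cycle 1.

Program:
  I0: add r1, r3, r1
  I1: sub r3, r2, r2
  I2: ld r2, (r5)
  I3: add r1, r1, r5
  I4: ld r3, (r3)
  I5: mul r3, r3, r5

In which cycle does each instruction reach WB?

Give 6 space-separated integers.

Answer: 5 6 7 8 9 12

Derivation:
I0 add r1 <- r3,r1: IF@1 ID@2 stall=0 (-) EX@3 MEM@4 WB@5
I1 sub r3 <- r2,r2: IF@2 ID@3 stall=0 (-) EX@4 MEM@5 WB@6
I2 ld r2 <- r5: IF@3 ID@4 stall=0 (-) EX@5 MEM@6 WB@7
I3 add r1 <- r1,r5: IF@4 ID@5 stall=0 (-) EX@6 MEM@7 WB@8
I4 ld r3 <- r3: IF@5 ID@6 stall=0 (-) EX@7 MEM@8 WB@9
I5 mul r3 <- r3,r5: IF@6 ID@7 stall=2 (RAW on I4.r3 (WB@9)) EX@10 MEM@11 WB@12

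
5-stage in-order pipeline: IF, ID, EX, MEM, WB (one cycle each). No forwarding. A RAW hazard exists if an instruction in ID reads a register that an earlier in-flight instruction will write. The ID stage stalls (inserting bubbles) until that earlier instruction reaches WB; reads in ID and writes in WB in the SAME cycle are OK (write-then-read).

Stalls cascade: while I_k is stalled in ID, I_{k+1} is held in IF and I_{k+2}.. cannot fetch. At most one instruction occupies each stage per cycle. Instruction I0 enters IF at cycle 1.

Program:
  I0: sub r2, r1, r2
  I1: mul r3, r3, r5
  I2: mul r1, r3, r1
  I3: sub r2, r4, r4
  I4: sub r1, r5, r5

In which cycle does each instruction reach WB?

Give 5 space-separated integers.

I0 sub r2 <- r1,r2: IF@1 ID@2 stall=0 (-) EX@3 MEM@4 WB@5
I1 mul r3 <- r3,r5: IF@2 ID@3 stall=0 (-) EX@4 MEM@5 WB@6
I2 mul r1 <- r3,r1: IF@3 ID@4 stall=2 (RAW on I1.r3 (WB@6)) EX@7 MEM@8 WB@9
I3 sub r2 <- r4,r4: IF@4 ID@7 stall=0 (-) EX@8 MEM@9 WB@10
I4 sub r1 <- r5,r5: IF@7 ID@8 stall=0 (-) EX@9 MEM@10 WB@11

Answer: 5 6 9 10 11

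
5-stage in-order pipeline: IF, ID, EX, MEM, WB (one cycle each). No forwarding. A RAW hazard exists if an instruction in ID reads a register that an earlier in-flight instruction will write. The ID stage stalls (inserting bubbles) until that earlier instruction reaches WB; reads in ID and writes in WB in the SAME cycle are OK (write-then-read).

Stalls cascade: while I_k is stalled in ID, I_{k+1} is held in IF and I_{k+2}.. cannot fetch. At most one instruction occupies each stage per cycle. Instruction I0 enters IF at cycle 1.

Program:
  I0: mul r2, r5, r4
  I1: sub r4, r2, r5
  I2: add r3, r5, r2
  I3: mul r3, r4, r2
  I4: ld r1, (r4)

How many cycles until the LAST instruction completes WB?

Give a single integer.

I0 mul r2 <- r5,r4: IF@1 ID@2 stall=0 (-) EX@3 MEM@4 WB@5
I1 sub r4 <- r2,r5: IF@2 ID@3 stall=2 (RAW on I0.r2 (WB@5)) EX@6 MEM@7 WB@8
I2 add r3 <- r5,r2: IF@3 ID@6 stall=0 (-) EX@7 MEM@8 WB@9
I3 mul r3 <- r4,r2: IF@6 ID@7 stall=1 (RAW on I1.r4 (WB@8)) EX@9 MEM@10 WB@11
I4 ld r1 <- r4: IF@7 ID@9 stall=0 (-) EX@10 MEM@11 WB@12

Answer: 12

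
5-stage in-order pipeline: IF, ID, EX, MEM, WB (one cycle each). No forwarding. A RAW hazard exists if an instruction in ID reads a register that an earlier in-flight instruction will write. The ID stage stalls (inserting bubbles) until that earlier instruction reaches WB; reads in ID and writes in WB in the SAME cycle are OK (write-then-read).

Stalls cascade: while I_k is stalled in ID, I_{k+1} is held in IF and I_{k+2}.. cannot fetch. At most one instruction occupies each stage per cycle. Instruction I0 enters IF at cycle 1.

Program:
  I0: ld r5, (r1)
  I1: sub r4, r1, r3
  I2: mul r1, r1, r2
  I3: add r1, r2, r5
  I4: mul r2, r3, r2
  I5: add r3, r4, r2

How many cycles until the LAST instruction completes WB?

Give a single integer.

Answer: 12

Derivation:
I0 ld r5 <- r1: IF@1 ID@2 stall=0 (-) EX@3 MEM@4 WB@5
I1 sub r4 <- r1,r3: IF@2 ID@3 stall=0 (-) EX@4 MEM@5 WB@6
I2 mul r1 <- r1,r2: IF@3 ID@4 stall=0 (-) EX@5 MEM@6 WB@7
I3 add r1 <- r2,r5: IF@4 ID@5 stall=0 (-) EX@6 MEM@7 WB@8
I4 mul r2 <- r3,r2: IF@5 ID@6 stall=0 (-) EX@7 MEM@8 WB@9
I5 add r3 <- r4,r2: IF@6 ID@7 stall=2 (RAW on I4.r2 (WB@9)) EX@10 MEM@11 WB@12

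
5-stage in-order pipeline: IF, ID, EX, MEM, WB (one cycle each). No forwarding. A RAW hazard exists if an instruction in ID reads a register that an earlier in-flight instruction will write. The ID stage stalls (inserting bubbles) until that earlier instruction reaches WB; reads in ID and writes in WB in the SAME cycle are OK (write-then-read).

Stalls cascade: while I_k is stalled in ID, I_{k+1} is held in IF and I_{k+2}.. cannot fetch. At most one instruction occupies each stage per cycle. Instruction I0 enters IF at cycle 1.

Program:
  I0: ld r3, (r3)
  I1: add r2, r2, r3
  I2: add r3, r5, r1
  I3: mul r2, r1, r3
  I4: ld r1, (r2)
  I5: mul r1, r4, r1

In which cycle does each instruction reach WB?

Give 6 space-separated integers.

Answer: 5 8 9 12 15 18

Derivation:
I0 ld r3 <- r3: IF@1 ID@2 stall=0 (-) EX@3 MEM@4 WB@5
I1 add r2 <- r2,r3: IF@2 ID@3 stall=2 (RAW on I0.r3 (WB@5)) EX@6 MEM@7 WB@8
I2 add r3 <- r5,r1: IF@3 ID@6 stall=0 (-) EX@7 MEM@8 WB@9
I3 mul r2 <- r1,r3: IF@6 ID@7 stall=2 (RAW on I2.r3 (WB@9)) EX@10 MEM@11 WB@12
I4 ld r1 <- r2: IF@7 ID@10 stall=2 (RAW on I3.r2 (WB@12)) EX@13 MEM@14 WB@15
I5 mul r1 <- r4,r1: IF@10 ID@13 stall=2 (RAW on I4.r1 (WB@15)) EX@16 MEM@17 WB@18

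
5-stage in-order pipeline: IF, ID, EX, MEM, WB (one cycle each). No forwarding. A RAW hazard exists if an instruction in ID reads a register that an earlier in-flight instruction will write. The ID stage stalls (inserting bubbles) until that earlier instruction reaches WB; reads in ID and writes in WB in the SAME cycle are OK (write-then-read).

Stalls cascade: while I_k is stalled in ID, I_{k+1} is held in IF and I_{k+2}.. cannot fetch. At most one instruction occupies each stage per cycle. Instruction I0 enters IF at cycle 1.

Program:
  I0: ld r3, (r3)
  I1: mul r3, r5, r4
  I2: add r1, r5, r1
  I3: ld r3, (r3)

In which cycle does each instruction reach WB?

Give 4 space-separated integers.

Answer: 5 6 7 9

Derivation:
I0 ld r3 <- r3: IF@1 ID@2 stall=0 (-) EX@3 MEM@4 WB@5
I1 mul r3 <- r5,r4: IF@2 ID@3 stall=0 (-) EX@4 MEM@5 WB@6
I2 add r1 <- r5,r1: IF@3 ID@4 stall=0 (-) EX@5 MEM@6 WB@7
I3 ld r3 <- r3: IF@4 ID@5 stall=1 (RAW on I1.r3 (WB@6)) EX@7 MEM@8 WB@9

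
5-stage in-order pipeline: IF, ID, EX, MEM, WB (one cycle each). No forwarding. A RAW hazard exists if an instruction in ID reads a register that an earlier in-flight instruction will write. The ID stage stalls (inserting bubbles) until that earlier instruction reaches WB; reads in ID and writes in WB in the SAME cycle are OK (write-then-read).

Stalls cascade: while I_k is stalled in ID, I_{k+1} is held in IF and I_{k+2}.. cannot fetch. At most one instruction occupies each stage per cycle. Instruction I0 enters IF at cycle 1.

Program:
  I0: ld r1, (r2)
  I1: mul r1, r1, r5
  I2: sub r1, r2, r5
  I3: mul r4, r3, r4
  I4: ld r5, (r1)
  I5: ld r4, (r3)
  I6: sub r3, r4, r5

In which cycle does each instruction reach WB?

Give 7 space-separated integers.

I0 ld r1 <- r2: IF@1 ID@2 stall=0 (-) EX@3 MEM@4 WB@5
I1 mul r1 <- r1,r5: IF@2 ID@3 stall=2 (RAW on I0.r1 (WB@5)) EX@6 MEM@7 WB@8
I2 sub r1 <- r2,r5: IF@3 ID@6 stall=0 (-) EX@7 MEM@8 WB@9
I3 mul r4 <- r3,r4: IF@6 ID@7 stall=0 (-) EX@8 MEM@9 WB@10
I4 ld r5 <- r1: IF@7 ID@8 stall=1 (RAW on I2.r1 (WB@9)) EX@10 MEM@11 WB@12
I5 ld r4 <- r3: IF@8 ID@10 stall=0 (-) EX@11 MEM@12 WB@13
I6 sub r3 <- r4,r5: IF@10 ID@11 stall=2 (RAW on I5.r4 (WB@13)) EX@14 MEM@15 WB@16

Answer: 5 8 9 10 12 13 16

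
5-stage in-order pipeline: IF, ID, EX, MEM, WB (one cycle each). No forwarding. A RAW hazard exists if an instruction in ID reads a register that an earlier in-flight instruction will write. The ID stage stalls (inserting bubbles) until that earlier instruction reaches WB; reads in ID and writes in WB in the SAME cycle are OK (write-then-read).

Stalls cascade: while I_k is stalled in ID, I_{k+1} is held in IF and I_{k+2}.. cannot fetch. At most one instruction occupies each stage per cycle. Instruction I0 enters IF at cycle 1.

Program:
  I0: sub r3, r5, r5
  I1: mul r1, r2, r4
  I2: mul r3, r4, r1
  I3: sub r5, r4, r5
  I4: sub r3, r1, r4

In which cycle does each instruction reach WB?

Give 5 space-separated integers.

Answer: 5 6 9 10 11

Derivation:
I0 sub r3 <- r5,r5: IF@1 ID@2 stall=0 (-) EX@3 MEM@4 WB@5
I1 mul r1 <- r2,r4: IF@2 ID@3 stall=0 (-) EX@4 MEM@5 WB@6
I2 mul r3 <- r4,r1: IF@3 ID@4 stall=2 (RAW on I1.r1 (WB@6)) EX@7 MEM@8 WB@9
I3 sub r5 <- r4,r5: IF@4 ID@7 stall=0 (-) EX@8 MEM@9 WB@10
I4 sub r3 <- r1,r4: IF@7 ID@8 stall=0 (-) EX@9 MEM@10 WB@11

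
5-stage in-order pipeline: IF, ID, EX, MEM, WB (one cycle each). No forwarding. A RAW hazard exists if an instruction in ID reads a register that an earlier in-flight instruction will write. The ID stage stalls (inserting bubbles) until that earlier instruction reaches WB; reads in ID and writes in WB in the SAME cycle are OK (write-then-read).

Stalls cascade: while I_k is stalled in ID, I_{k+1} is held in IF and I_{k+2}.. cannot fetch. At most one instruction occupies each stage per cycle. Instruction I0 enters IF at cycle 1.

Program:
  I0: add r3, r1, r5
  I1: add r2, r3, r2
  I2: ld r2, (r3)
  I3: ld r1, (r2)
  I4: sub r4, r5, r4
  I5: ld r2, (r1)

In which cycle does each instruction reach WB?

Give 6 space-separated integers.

I0 add r3 <- r1,r5: IF@1 ID@2 stall=0 (-) EX@3 MEM@4 WB@5
I1 add r2 <- r3,r2: IF@2 ID@3 stall=2 (RAW on I0.r3 (WB@5)) EX@6 MEM@7 WB@8
I2 ld r2 <- r3: IF@3 ID@6 stall=0 (-) EX@7 MEM@8 WB@9
I3 ld r1 <- r2: IF@6 ID@7 stall=2 (RAW on I2.r2 (WB@9)) EX@10 MEM@11 WB@12
I4 sub r4 <- r5,r4: IF@7 ID@10 stall=0 (-) EX@11 MEM@12 WB@13
I5 ld r2 <- r1: IF@10 ID@11 stall=1 (RAW on I3.r1 (WB@12)) EX@13 MEM@14 WB@15

Answer: 5 8 9 12 13 15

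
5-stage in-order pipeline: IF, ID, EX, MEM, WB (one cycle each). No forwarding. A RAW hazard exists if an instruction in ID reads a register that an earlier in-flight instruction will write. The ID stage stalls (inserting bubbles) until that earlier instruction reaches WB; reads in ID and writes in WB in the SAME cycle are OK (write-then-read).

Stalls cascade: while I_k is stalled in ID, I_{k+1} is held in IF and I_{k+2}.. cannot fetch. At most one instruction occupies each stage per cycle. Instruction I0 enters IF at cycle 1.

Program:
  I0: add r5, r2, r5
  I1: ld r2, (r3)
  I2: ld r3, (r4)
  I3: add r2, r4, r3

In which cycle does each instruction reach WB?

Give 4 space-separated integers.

I0 add r5 <- r2,r5: IF@1 ID@2 stall=0 (-) EX@3 MEM@4 WB@5
I1 ld r2 <- r3: IF@2 ID@3 stall=0 (-) EX@4 MEM@5 WB@6
I2 ld r3 <- r4: IF@3 ID@4 stall=0 (-) EX@5 MEM@6 WB@7
I3 add r2 <- r4,r3: IF@4 ID@5 stall=2 (RAW on I2.r3 (WB@7)) EX@8 MEM@9 WB@10

Answer: 5 6 7 10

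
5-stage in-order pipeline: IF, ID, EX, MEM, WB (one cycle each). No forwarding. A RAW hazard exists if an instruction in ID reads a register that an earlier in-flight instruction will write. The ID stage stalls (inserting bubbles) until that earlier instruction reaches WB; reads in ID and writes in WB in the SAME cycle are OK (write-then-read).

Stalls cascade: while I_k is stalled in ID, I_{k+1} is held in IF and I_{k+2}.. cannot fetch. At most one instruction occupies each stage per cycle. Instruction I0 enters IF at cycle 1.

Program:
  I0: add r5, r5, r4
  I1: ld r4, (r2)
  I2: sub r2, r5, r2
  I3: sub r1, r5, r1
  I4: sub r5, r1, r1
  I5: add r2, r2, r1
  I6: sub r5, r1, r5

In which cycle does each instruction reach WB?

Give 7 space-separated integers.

I0 add r5 <- r5,r4: IF@1 ID@2 stall=0 (-) EX@3 MEM@4 WB@5
I1 ld r4 <- r2: IF@2 ID@3 stall=0 (-) EX@4 MEM@5 WB@6
I2 sub r2 <- r5,r2: IF@3 ID@4 stall=1 (RAW on I0.r5 (WB@5)) EX@6 MEM@7 WB@8
I3 sub r1 <- r5,r1: IF@4 ID@6 stall=0 (-) EX@7 MEM@8 WB@9
I4 sub r5 <- r1,r1: IF@6 ID@7 stall=2 (RAW on I3.r1 (WB@9)) EX@10 MEM@11 WB@12
I5 add r2 <- r2,r1: IF@7 ID@10 stall=0 (-) EX@11 MEM@12 WB@13
I6 sub r5 <- r1,r5: IF@10 ID@11 stall=1 (RAW on I4.r5 (WB@12)) EX@13 MEM@14 WB@15

Answer: 5 6 8 9 12 13 15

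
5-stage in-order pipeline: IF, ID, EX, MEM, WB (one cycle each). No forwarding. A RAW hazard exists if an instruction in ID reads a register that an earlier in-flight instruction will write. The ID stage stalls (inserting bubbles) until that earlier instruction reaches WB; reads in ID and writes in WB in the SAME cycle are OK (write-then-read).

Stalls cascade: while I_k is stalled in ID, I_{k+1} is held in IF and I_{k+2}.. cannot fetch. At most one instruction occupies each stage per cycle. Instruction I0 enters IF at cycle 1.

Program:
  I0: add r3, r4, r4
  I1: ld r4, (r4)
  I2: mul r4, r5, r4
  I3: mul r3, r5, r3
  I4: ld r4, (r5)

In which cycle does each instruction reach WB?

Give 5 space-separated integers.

I0 add r3 <- r4,r4: IF@1 ID@2 stall=0 (-) EX@3 MEM@4 WB@5
I1 ld r4 <- r4: IF@2 ID@3 stall=0 (-) EX@4 MEM@5 WB@6
I2 mul r4 <- r5,r4: IF@3 ID@4 stall=2 (RAW on I1.r4 (WB@6)) EX@7 MEM@8 WB@9
I3 mul r3 <- r5,r3: IF@4 ID@7 stall=0 (-) EX@8 MEM@9 WB@10
I4 ld r4 <- r5: IF@7 ID@8 stall=0 (-) EX@9 MEM@10 WB@11

Answer: 5 6 9 10 11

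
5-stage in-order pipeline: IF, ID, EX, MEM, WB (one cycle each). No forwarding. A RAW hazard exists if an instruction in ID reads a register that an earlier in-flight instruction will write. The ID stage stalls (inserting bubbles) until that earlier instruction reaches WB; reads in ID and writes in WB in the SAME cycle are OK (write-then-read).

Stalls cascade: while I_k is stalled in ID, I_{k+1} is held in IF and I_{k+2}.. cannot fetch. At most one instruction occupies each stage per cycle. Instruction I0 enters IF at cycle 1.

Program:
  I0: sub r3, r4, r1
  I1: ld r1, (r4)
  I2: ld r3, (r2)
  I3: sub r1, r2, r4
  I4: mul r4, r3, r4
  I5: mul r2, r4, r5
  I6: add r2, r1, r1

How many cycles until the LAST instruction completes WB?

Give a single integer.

Answer: 14

Derivation:
I0 sub r3 <- r4,r1: IF@1 ID@2 stall=0 (-) EX@3 MEM@4 WB@5
I1 ld r1 <- r4: IF@2 ID@3 stall=0 (-) EX@4 MEM@5 WB@6
I2 ld r3 <- r2: IF@3 ID@4 stall=0 (-) EX@5 MEM@6 WB@7
I3 sub r1 <- r2,r4: IF@4 ID@5 stall=0 (-) EX@6 MEM@7 WB@8
I4 mul r4 <- r3,r4: IF@5 ID@6 stall=1 (RAW on I2.r3 (WB@7)) EX@8 MEM@9 WB@10
I5 mul r2 <- r4,r5: IF@6 ID@8 stall=2 (RAW on I4.r4 (WB@10)) EX@11 MEM@12 WB@13
I6 add r2 <- r1,r1: IF@8 ID@11 stall=0 (-) EX@12 MEM@13 WB@14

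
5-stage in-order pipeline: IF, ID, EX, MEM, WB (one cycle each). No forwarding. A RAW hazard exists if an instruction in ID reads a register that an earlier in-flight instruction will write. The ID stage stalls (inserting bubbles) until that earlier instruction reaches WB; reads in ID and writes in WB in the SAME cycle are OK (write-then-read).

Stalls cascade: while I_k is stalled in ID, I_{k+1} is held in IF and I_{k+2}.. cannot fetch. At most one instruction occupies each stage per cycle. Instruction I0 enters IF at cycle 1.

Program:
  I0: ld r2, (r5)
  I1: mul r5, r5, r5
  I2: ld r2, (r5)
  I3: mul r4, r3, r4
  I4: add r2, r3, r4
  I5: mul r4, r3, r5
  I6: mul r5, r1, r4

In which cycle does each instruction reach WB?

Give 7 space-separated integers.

I0 ld r2 <- r5: IF@1 ID@2 stall=0 (-) EX@3 MEM@4 WB@5
I1 mul r5 <- r5,r5: IF@2 ID@3 stall=0 (-) EX@4 MEM@5 WB@6
I2 ld r2 <- r5: IF@3 ID@4 stall=2 (RAW on I1.r5 (WB@6)) EX@7 MEM@8 WB@9
I3 mul r4 <- r3,r4: IF@4 ID@7 stall=0 (-) EX@8 MEM@9 WB@10
I4 add r2 <- r3,r4: IF@7 ID@8 stall=2 (RAW on I3.r4 (WB@10)) EX@11 MEM@12 WB@13
I5 mul r4 <- r3,r5: IF@8 ID@11 stall=0 (-) EX@12 MEM@13 WB@14
I6 mul r5 <- r1,r4: IF@11 ID@12 stall=2 (RAW on I5.r4 (WB@14)) EX@15 MEM@16 WB@17

Answer: 5 6 9 10 13 14 17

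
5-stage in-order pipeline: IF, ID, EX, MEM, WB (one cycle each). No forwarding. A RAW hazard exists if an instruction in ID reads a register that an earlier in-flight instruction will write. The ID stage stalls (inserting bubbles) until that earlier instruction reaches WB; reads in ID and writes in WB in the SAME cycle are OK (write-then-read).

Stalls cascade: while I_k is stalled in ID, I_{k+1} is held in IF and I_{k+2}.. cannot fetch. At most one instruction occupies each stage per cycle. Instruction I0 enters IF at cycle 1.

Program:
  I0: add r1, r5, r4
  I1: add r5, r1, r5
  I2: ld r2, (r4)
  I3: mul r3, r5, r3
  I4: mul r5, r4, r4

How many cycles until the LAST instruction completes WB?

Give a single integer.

I0 add r1 <- r5,r4: IF@1 ID@2 stall=0 (-) EX@3 MEM@4 WB@5
I1 add r5 <- r1,r5: IF@2 ID@3 stall=2 (RAW on I0.r1 (WB@5)) EX@6 MEM@7 WB@8
I2 ld r2 <- r4: IF@3 ID@6 stall=0 (-) EX@7 MEM@8 WB@9
I3 mul r3 <- r5,r3: IF@6 ID@7 stall=1 (RAW on I1.r5 (WB@8)) EX@9 MEM@10 WB@11
I4 mul r5 <- r4,r4: IF@7 ID@9 stall=0 (-) EX@10 MEM@11 WB@12

Answer: 12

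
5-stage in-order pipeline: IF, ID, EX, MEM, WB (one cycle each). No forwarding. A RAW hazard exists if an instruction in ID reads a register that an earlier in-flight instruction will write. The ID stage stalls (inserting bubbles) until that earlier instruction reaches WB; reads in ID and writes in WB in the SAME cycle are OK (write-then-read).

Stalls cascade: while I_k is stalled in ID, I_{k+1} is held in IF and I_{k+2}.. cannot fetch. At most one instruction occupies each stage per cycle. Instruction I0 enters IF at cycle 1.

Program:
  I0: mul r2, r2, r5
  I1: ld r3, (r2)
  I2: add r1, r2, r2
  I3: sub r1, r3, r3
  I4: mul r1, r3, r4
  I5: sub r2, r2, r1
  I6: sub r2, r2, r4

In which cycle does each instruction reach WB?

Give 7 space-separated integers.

I0 mul r2 <- r2,r5: IF@1 ID@2 stall=0 (-) EX@3 MEM@4 WB@5
I1 ld r3 <- r2: IF@2 ID@3 stall=2 (RAW on I0.r2 (WB@5)) EX@6 MEM@7 WB@8
I2 add r1 <- r2,r2: IF@3 ID@6 stall=0 (-) EX@7 MEM@8 WB@9
I3 sub r1 <- r3,r3: IF@6 ID@7 stall=1 (RAW on I1.r3 (WB@8)) EX@9 MEM@10 WB@11
I4 mul r1 <- r3,r4: IF@7 ID@9 stall=0 (-) EX@10 MEM@11 WB@12
I5 sub r2 <- r2,r1: IF@9 ID@10 stall=2 (RAW on I4.r1 (WB@12)) EX@13 MEM@14 WB@15
I6 sub r2 <- r2,r4: IF@10 ID@13 stall=2 (RAW on I5.r2 (WB@15)) EX@16 MEM@17 WB@18

Answer: 5 8 9 11 12 15 18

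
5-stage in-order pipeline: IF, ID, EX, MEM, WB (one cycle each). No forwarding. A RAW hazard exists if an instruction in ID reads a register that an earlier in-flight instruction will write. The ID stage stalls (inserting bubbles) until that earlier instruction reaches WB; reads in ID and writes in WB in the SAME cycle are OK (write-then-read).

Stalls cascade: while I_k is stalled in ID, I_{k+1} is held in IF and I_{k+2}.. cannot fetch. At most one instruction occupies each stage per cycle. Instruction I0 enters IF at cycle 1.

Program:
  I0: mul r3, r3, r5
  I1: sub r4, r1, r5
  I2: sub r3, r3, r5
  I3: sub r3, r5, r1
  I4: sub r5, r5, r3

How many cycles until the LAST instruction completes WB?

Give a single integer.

I0 mul r3 <- r3,r5: IF@1 ID@2 stall=0 (-) EX@3 MEM@4 WB@5
I1 sub r4 <- r1,r5: IF@2 ID@3 stall=0 (-) EX@4 MEM@5 WB@6
I2 sub r3 <- r3,r5: IF@3 ID@4 stall=1 (RAW on I0.r3 (WB@5)) EX@6 MEM@7 WB@8
I3 sub r3 <- r5,r1: IF@4 ID@6 stall=0 (-) EX@7 MEM@8 WB@9
I4 sub r5 <- r5,r3: IF@6 ID@7 stall=2 (RAW on I3.r3 (WB@9)) EX@10 MEM@11 WB@12

Answer: 12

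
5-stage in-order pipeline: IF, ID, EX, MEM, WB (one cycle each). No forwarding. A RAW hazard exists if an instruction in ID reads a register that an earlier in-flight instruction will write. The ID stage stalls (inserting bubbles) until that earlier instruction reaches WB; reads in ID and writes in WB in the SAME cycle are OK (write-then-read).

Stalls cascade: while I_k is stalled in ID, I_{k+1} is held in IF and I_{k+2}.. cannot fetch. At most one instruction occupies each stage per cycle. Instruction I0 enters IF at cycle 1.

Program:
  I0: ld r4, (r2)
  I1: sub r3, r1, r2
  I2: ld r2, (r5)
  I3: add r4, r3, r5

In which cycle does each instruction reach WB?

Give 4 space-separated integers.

I0 ld r4 <- r2: IF@1 ID@2 stall=0 (-) EX@3 MEM@4 WB@5
I1 sub r3 <- r1,r2: IF@2 ID@3 stall=0 (-) EX@4 MEM@5 WB@6
I2 ld r2 <- r5: IF@3 ID@4 stall=0 (-) EX@5 MEM@6 WB@7
I3 add r4 <- r3,r5: IF@4 ID@5 stall=1 (RAW on I1.r3 (WB@6)) EX@7 MEM@8 WB@9

Answer: 5 6 7 9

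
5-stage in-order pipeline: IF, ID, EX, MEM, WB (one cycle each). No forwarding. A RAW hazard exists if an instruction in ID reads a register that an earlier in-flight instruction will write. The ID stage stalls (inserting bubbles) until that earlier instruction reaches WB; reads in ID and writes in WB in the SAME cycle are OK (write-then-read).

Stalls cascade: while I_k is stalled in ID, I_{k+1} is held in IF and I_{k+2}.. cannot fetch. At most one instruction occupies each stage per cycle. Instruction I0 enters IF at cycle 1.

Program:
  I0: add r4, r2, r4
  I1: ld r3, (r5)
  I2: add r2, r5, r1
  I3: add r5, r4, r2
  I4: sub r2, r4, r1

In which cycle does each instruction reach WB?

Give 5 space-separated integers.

I0 add r4 <- r2,r4: IF@1 ID@2 stall=0 (-) EX@3 MEM@4 WB@5
I1 ld r3 <- r5: IF@2 ID@3 stall=0 (-) EX@4 MEM@5 WB@6
I2 add r2 <- r5,r1: IF@3 ID@4 stall=0 (-) EX@5 MEM@6 WB@7
I3 add r5 <- r4,r2: IF@4 ID@5 stall=2 (RAW on I2.r2 (WB@7)) EX@8 MEM@9 WB@10
I4 sub r2 <- r4,r1: IF@5 ID@8 stall=0 (-) EX@9 MEM@10 WB@11

Answer: 5 6 7 10 11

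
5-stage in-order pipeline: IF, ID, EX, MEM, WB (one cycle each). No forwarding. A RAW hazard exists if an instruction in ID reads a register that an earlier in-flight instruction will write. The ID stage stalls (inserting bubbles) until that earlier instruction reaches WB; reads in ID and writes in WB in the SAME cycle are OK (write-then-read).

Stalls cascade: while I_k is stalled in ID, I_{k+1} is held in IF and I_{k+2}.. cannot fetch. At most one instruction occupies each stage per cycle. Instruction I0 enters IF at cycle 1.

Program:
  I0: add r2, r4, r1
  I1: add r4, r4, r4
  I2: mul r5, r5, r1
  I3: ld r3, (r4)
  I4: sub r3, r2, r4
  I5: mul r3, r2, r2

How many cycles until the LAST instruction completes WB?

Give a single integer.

Answer: 11

Derivation:
I0 add r2 <- r4,r1: IF@1 ID@2 stall=0 (-) EX@3 MEM@4 WB@5
I1 add r4 <- r4,r4: IF@2 ID@3 stall=0 (-) EX@4 MEM@5 WB@6
I2 mul r5 <- r5,r1: IF@3 ID@4 stall=0 (-) EX@5 MEM@6 WB@7
I3 ld r3 <- r4: IF@4 ID@5 stall=1 (RAW on I1.r4 (WB@6)) EX@7 MEM@8 WB@9
I4 sub r3 <- r2,r4: IF@5 ID@7 stall=0 (-) EX@8 MEM@9 WB@10
I5 mul r3 <- r2,r2: IF@7 ID@8 stall=0 (-) EX@9 MEM@10 WB@11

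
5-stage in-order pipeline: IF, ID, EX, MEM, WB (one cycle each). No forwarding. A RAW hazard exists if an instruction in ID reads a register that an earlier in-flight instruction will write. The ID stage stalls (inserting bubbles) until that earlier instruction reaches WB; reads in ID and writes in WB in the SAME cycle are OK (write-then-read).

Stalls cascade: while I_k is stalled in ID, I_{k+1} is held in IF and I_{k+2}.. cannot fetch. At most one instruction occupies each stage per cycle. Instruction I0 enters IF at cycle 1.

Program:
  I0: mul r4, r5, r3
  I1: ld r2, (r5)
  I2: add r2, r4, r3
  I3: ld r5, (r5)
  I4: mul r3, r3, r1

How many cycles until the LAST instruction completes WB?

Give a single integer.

Answer: 10

Derivation:
I0 mul r4 <- r5,r3: IF@1 ID@2 stall=0 (-) EX@3 MEM@4 WB@5
I1 ld r2 <- r5: IF@2 ID@3 stall=0 (-) EX@4 MEM@5 WB@6
I2 add r2 <- r4,r3: IF@3 ID@4 stall=1 (RAW on I0.r4 (WB@5)) EX@6 MEM@7 WB@8
I3 ld r5 <- r5: IF@4 ID@6 stall=0 (-) EX@7 MEM@8 WB@9
I4 mul r3 <- r3,r1: IF@6 ID@7 stall=0 (-) EX@8 MEM@9 WB@10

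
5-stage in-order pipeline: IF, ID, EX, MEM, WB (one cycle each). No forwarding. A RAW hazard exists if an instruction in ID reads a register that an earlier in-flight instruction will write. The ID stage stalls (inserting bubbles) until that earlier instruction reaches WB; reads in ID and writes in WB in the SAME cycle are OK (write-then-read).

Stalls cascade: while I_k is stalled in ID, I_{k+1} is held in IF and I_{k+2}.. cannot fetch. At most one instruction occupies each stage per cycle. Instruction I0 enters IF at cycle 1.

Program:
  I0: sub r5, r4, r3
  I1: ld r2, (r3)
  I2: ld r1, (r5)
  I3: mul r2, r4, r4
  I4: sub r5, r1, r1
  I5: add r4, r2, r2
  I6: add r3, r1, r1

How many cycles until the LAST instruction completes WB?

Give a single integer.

Answer: 13

Derivation:
I0 sub r5 <- r4,r3: IF@1 ID@2 stall=0 (-) EX@3 MEM@4 WB@5
I1 ld r2 <- r3: IF@2 ID@3 stall=0 (-) EX@4 MEM@5 WB@6
I2 ld r1 <- r5: IF@3 ID@4 stall=1 (RAW on I0.r5 (WB@5)) EX@6 MEM@7 WB@8
I3 mul r2 <- r4,r4: IF@4 ID@6 stall=0 (-) EX@7 MEM@8 WB@9
I4 sub r5 <- r1,r1: IF@6 ID@7 stall=1 (RAW on I2.r1 (WB@8)) EX@9 MEM@10 WB@11
I5 add r4 <- r2,r2: IF@7 ID@9 stall=0 (-) EX@10 MEM@11 WB@12
I6 add r3 <- r1,r1: IF@9 ID@10 stall=0 (-) EX@11 MEM@12 WB@13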